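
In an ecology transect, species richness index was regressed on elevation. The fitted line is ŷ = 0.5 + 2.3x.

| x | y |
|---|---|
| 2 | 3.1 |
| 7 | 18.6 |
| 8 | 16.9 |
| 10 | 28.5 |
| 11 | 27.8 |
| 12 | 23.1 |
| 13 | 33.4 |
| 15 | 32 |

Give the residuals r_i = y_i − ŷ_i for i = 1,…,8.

-2, 2, -2, 5, 2, -5, 3, -3

x=2: ŷ = 0.5 + 2.3·2 = 5.1; r = 3.1 − 5.1 = -2
x=7: ŷ = 0.5 + 2.3·7 = 16.6; r = 18.6 − 16.6 = 2
x=8: ŷ = 0.5 + 2.3·8 = 18.9; r = 16.9 − 18.9 = -2
x=10: ŷ = 0.5 + 2.3·10 = 23.5; r = 28.5 − 23.5 = 5
x=11: ŷ = 0.5 + 2.3·11 = 25.8; r = 27.8 − 25.8 = 2
x=12: ŷ = 0.5 + 2.3·12 = 28.1; r = 23.1 − 28.1 = -5
x=13: ŷ = 0.5 + 2.3·13 = 30.4; r = 33.4 − 30.4 = 3
x=15: ŷ = 0.5 + 2.3·15 = 35; r = 32 − 35 = -3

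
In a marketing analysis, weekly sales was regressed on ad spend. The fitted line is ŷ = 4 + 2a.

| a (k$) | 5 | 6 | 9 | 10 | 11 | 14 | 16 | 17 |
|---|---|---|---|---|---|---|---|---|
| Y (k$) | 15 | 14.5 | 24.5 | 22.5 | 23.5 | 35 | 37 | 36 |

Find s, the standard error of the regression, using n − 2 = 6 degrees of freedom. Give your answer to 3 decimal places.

a=5: ŷ = 4 + 2·5 = 14; r = 15 − 14 = 1
a=6: ŷ = 4 + 2·6 = 16; r = 14.5 − 16 = -1.5
a=9: ŷ = 4 + 2·9 = 22; r = 24.5 − 22 = 2.5
a=10: ŷ = 4 + 2·10 = 24; r = 22.5 − 24 = -1.5
a=11: ŷ = 4 + 2·11 = 26; r = 23.5 − 26 = -2.5
a=14: ŷ = 4 + 2·14 = 32; r = 35 − 32 = 3
a=16: ŷ = 4 + 2·16 = 36; r = 37 − 36 = 1
a=17: ŷ = 4 + 2·17 = 38; r = 36 − 38 = -2
SSE = 1 + 2.25 + 6.25 + 2.25 + 6.25 + 9 + 1 + 4 = 32
s = √(32/6) = √5.33333 ≈ 2.309

s = 2.309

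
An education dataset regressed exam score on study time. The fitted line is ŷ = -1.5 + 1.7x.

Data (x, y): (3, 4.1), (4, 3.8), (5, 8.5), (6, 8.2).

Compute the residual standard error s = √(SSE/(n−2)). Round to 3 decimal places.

s = 1.581

x=3: ŷ = -1.5 + 1.7·3 = 3.6; e = 4.1 − 3.6 = 0.5
x=4: ŷ = -1.5 + 1.7·4 = 5.3; e = 3.8 − 5.3 = -1.5
x=5: ŷ = -1.5 + 1.7·5 = 7; e = 8.5 − 7 = 1.5
x=6: ŷ = -1.5 + 1.7·6 = 8.7; e = 8.2 − 8.7 = -0.5
SSE = 0.25 + 2.25 + 2.25 + 0.25 = 5
s = √(5/2) = √2.5 ≈ 1.581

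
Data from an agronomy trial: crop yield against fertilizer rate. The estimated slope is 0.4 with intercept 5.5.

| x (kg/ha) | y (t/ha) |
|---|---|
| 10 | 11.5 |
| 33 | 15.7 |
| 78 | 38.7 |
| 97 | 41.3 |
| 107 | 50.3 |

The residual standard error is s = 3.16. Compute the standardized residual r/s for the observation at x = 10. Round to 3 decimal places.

0.633

ŷ = 5.5 + 0.4·10 = 9.5
r = 11.5 − 9.5 = 2
r/s = 2 / 3.16 = 0.633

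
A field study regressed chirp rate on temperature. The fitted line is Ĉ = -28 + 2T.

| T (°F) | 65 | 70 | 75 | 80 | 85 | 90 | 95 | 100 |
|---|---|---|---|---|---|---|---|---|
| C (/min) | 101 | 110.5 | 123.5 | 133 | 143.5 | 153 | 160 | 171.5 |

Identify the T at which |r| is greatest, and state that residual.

T=65: Ĉ = -28 + 2·65 = 102; r = 101 − 102 = -1
T=70: Ĉ = -28 + 2·70 = 112; r = 110.5 − 112 = -1.5
T=75: Ĉ = -28 + 2·75 = 122; r = 123.5 − 122 = 1.5
T=80: Ĉ = -28 + 2·80 = 132; r = 133 − 132 = 1
T=85: Ĉ = -28 + 2·85 = 142; r = 143.5 − 142 = 1.5
T=90: Ĉ = -28 + 2·90 = 152; r = 153 − 152 = 1
T=95: Ĉ = -28 + 2·95 = 162; r = 160 − 162 = -2
T=100: Ĉ = -28 + 2·100 = 172; r = 171.5 − 172 = -0.5
Largest |r| is 2 at T = 95, residual -2.

T = 95, r = -2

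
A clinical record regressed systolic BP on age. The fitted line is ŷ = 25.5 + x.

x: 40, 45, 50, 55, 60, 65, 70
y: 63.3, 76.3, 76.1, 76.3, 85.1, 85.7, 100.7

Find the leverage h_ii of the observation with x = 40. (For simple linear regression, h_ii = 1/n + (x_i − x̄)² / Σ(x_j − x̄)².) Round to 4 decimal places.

h = 0.4643

x̄ = (40 + 45 + 50 + 55 + 60 + 65 + 70)/7 = 55
Σ(x − x̄)² = 225 + 100 + 25 + 0 + 25 + 100 + 225 = 700
h = 1/7 + (-15)²/700 = 0.142857 + 0.321429 = 0.4643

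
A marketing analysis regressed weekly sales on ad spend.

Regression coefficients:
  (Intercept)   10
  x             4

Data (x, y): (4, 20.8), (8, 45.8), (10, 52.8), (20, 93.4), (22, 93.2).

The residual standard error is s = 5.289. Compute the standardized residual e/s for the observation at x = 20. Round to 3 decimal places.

ŷ = 10 + 4·20 = 90
e = 93.4 − 90 = 3.4
e/s = 3.4 / 5.289 = 0.643

0.643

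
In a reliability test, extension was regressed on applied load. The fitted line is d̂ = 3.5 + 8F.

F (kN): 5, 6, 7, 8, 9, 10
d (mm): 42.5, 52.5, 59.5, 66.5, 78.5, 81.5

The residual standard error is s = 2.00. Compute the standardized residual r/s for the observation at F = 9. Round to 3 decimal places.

1.500

d̂ = 3.5 + 8·9 = 75.5
r = 78.5 − 75.5 = 3
r/s = 3 / 2.00 = 1.500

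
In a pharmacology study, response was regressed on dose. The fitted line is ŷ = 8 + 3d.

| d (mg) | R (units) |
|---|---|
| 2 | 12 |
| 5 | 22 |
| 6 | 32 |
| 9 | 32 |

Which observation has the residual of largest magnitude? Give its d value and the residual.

d = 6, e = 6

d=2: ŷ = 8 + 3·2 = 14; e = 12 − 14 = -2
d=5: ŷ = 8 + 3·5 = 23; e = 22 − 23 = -1
d=6: ŷ = 8 + 3·6 = 26; e = 32 − 26 = 6
d=9: ŷ = 8 + 3·9 = 35; e = 32 − 35 = -3
Largest |e| is 6 at d = 6, residual 6.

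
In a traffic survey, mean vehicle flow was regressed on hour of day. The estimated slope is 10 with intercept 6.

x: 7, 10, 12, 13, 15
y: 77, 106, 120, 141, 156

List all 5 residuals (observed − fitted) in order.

1, 0, -6, 5, 0

x=7: ŷ = 6 + 10·7 = 76; e = 77 − 76 = 1
x=10: ŷ = 6 + 10·10 = 106; e = 106 − 106 = 0
x=12: ŷ = 6 + 10·12 = 126; e = 120 − 126 = -6
x=13: ŷ = 6 + 10·13 = 136; e = 141 − 136 = 5
x=15: ŷ = 6 + 10·15 = 156; e = 156 − 156 = 0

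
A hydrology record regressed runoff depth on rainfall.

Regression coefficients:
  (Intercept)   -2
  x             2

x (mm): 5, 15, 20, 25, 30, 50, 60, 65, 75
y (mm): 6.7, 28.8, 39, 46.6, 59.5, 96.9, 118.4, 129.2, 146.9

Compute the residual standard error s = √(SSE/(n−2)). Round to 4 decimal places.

x=5: ŷ = -2 + 2·5 = 8; e = 6.7 − 8 = -1.3
x=15: ŷ = -2 + 2·15 = 28; e = 28.8 − 28 = 0.8
x=20: ŷ = -2 + 2·20 = 38; e = 39 − 38 = 1
x=25: ŷ = -2 + 2·25 = 48; e = 46.6 − 48 = -1.4
x=30: ŷ = -2 + 2·30 = 58; e = 59.5 − 58 = 1.5
x=50: ŷ = -2 + 2·50 = 98; e = 96.9 − 98 = -1.1
x=60: ŷ = -2 + 2·60 = 118; e = 118.4 − 118 = 0.4
x=65: ŷ = -2 + 2·65 = 128; e = 129.2 − 128 = 1.2
x=75: ŷ = -2 + 2·75 = 148; e = 146.9 − 148 = -1.1
SSE = 1.69 + 0.64 + 1 + 1.96 + 2.25 + 1.21 + 0.16 + 1.44 + 1.21 = 11.56
s = √(11.56/7) = √1.65143 ≈ 1.2851

s = 1.2851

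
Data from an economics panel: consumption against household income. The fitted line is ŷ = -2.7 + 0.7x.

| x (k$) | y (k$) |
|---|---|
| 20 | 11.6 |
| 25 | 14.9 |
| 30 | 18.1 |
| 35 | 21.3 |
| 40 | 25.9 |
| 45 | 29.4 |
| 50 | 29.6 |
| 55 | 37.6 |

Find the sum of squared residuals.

x=20: ŷ = -2.7 + 0.7·20 = 11.3; e = 11.6 − 11.3 = 0.3
x=25: ŷ = -2.7 + 0.7·25 = 14.8; e = 14.9 − 14.8 = 0.1
x=30: ŷ = -2.7 + 0.7·30 = 18.3; e = 18.1 − 18.3 = -0.2
x=35: ŷ = -2.7 + 0.7·35 = 21.8; e = 21.3 − 21.8 = -0.5
x=40: ŷ = -2.7 + 0.7·40 = 25.3; e = 25.9 − 25.3 = 0.6
x=45: ŷ = -2.7 + 0.7·45 = 28.8; e = 29.4 − 28.8 = 0.6
x=50: ŷ = -2.7 + 0.7·50 = 32.3; e = 29.6 − 32.3 = -2.7
x=55: ŷ = -2.7 + 0.7·55 = 35.8; e = 37.6 − 35.8 = 1.8
SSE = 0.09 + 0.01 + 0.04 + 0.25 + 0.36 + 0.36 + 7.29 + 3.24 = 11.64

SSE = 11.64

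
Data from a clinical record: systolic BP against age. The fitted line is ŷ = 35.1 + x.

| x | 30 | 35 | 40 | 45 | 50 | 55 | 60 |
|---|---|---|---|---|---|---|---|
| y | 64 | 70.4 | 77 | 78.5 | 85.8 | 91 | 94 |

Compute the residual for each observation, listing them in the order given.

x=30: ŷ = 35.1 + 30 = 65.1; e = 64 − 65.1 = -1.1
x=35: ŷ = 35.1 + 35 = 70.1; e = 70.4 − 70.1 = 0.3
x=40: ŷ = 35.1 + 40 = 75.1; e = 77 − 75.1 = 1.9
x=45: ŷ = 35.1 + 45 = 80.1; e = 78.5 − 80.1 = -1.6
x=50: ŷ = 35.1 + 50 = 85.1; e = 85.8 − 85.1 = 0.7
x=55: ŷ = 35.1 + 55 = 90.1; e = 91 − 90.1 = 0.9
x=60: ŷ = 35.1 + 60 = 95.1; e = 94 − 95.1 = -1.1

-1.1, 0.3, 1.9, -1.6, 0.7, 0.9, -1.1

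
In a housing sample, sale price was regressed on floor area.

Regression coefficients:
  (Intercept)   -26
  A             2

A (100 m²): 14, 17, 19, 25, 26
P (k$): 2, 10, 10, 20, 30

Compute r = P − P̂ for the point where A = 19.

r = -2

P̂ = -26 + 2·19 = 12
r = 10 − 12 = -2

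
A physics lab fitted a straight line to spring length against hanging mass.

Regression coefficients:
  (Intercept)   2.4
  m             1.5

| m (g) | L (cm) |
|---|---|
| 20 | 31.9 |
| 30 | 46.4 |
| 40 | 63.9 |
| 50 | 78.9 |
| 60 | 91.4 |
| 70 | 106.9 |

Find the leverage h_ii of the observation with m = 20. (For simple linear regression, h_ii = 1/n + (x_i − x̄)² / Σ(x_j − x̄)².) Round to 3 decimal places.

h = 0.524

m̄ = (20 + 30 + 40 + 50 + 60 + 70)/6 = 45
Σ(m − m̄)² = 625 + 225 + 25 + 25 + 225 + 625 = 1750
h = 1/6 + (-25)²/1750 = 0.166667 + 0.357143 = 0.524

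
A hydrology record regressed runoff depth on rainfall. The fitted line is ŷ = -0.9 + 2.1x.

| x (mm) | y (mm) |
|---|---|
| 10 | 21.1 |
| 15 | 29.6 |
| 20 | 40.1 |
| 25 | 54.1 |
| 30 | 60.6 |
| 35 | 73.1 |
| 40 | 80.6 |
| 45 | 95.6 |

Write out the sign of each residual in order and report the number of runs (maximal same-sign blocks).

7 runs

x=10: ŷ = -0.9 + 2.1·10 = 20.1; r = 21.1 − 20.1 = 1
x=15: ŷ = -0.9 + 2.1·15 = 30.6; r = 29.6 − 30.6 = -1
x=20: ŷ = -0.9 + 2.1·20 = 41.1; r = 40.1 − 41.1 = -1
x=25: ŷ = -0.9 + 2.1·25 = 51.6; r = 54.1 − 51.6 = 2.5
x=30: ŷ = -0.9 + 2.1·30 = 62.1; r = 60.6 − 62.1 = -1.5
x=35: ŷ = -0.9 + 2.1·35 = 72.6; r = 73.1 − 72.6 = 0.5
x=40: ŷ = -0.9 + 2.1·40 = 83.1; r = 80.6 − 83.1 = -2.5
x=45: ŷ = -0.9 + 2.1·45 = 93.6; r = 95.6 − 93.6 = 2
Signs: + − − + − + − +
Runs: +×1, −×2, +×1, −×1, +×1, −×1, +×1 → 7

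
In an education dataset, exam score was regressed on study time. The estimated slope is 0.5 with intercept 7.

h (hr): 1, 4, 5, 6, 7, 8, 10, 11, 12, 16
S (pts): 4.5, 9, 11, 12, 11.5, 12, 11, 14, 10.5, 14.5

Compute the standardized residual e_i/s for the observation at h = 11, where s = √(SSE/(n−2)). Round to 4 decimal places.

0.8165

h=1: ŷ = 7 + 0.5·1 = 7.5; e = 4.5 − 7.5 = -3
h=4: ŷ = 7 + 0.5·4 = 9; e = 9 − 9 = 0
h=5: ŷ = 7 + 0.5·5 = 9.5; e = 11 − 9.5 = 1.5
h=6: ŷ = 7 + 0.5·6 = 10; e = 12 − 10 = 2
h=7: ŷ = 7 + 0.5·7 = 10.5; e = 11.5 − 10.5 = 1
h=8: ŷ = 7 + 0.5·8 = 11; e = 12 − 11 = 1
h=10: ŷ = 7 + 0.5·10 = 12; e = 11 − 12 = -1
h=11: ŷ = 7 + 0.5·11 = 12.5; e = 14 − 12.5 = 1.5
h=12: ŷ = 7 + 0.5·12 = 13; e = 10.5 − 13 = -2.5
h=16: ŷ = 7 + 0.5·16 = 15; e = 14.5 − 15 = -0.5
SSE = 9 + 0 + 2.25 + 4 + 1 + 1 + 1 + 2.25 + 6.25 + 0.25 = 27
s = √(27/8) = 1.83712
e/s = 1.5 / 1.83712 = 0.8165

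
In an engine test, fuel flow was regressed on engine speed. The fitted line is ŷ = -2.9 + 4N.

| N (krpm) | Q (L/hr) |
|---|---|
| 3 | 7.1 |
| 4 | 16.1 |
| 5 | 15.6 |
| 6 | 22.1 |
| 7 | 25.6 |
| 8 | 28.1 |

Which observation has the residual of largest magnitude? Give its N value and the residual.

N=3: ŷ = -2.9 + 4·3 = 9.1; r = 7.1 − 9.1 = -2
N=4: ŷ = -2.9 + 4·4 = 13.1; r = 16.1 − 13.1 = 3
N=5: ŷ = -2.9 + 4·5 = 17.1; r = 15.6 − 17.1 = -1.5
N=6: ŷ = -2.9 + 4·6 = 21.1; r = 22.1 − 21.1 = 1
N=7: ŷ = -2.9 + 4·7 = 25.1; r = 25.6 − 25.1 = 0.5
N=8: ŷ = -2.9 + 4·8 = 29.1; r = 28.1 − 29.1 = -1
Largest |r| is 3 at N = 4, residual 3.

N = 4, r = 3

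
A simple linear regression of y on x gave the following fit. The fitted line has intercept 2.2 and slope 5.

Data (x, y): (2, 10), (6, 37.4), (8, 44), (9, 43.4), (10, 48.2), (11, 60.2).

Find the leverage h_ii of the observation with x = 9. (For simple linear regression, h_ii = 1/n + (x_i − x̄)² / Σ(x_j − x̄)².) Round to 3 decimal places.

h = 0.200

x̄ = (2 + 6 + 8 + 9 + 10 + 11)/6 = 7.66667
Σ(x − x̄)² = 32.1111 + 2.77778 + 0.111111 + 1.77778 + 5.44444 + 11.1111 = 53.3333
h = 1/6 + (1.33333)²/53.3333 = 0.166667 + 0.0333333 = 0.200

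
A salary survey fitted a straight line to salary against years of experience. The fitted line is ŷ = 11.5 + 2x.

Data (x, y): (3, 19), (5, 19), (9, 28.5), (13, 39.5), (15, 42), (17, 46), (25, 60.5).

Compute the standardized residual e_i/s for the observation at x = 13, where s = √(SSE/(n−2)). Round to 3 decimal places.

1.155

x=3: ŷ = 11.5 + 2·3 = 17.5; e = 19 − 17.5 = 1.5
x=5: ŷ = 11.5 + 2·5 = 21.5; e = 19 − 21.5 = -2.5
x=9: ŷ = 11.5 + 2·9 = 29.5; e = 28.5 − 29.5 = -1
x=13: ŷ = 11.5 + 2·13 = 37.5; e = 39.5 − 37.5 = 2
x=15: ŷ = 11.5 + 2·15 = 41.5; e = 42 − 41.5 = 0.5
x=17: ŷ = 11.5 + 2·17 = 45.5; e = 46 − 45.5 = 0.5
x=25: ŷ = 11.5 + 2·25 = 61.5; e = 60.5 − 61.5 = -1
SSE = 2.25 + 6.25 + 1 + 4 + 0.25 + 0.25 + 1 = 15
s = √(15/5) = 1.73205
e/s = 2 / 1.73205 = 1.155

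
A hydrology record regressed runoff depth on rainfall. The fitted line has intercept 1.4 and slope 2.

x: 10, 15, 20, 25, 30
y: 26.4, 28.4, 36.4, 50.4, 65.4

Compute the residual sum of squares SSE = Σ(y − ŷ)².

SSE = 76

x=10: ŷ = 1.4 + 2·10 = 21.4; e = 26.4 − 21.4 = 5
x=15: ŷ = 1.4 + 2·15 = 31.4; e = 28.4 − 31.4 = -3
x=20: ŷ = 1.4 + 2·20 = 41.4; e = 36.4 − 41.4 = -5
x=25: ŷ = 1.4 + 2·25 = 51.4; e = 50.4 − 51.4 = -1
x=30: ŷ = 1.4 + 2·30 = 61.4; e = 65.4 − 61.4 = 4
SSE = 25 + 9 + 25 + 1 + 16 = 76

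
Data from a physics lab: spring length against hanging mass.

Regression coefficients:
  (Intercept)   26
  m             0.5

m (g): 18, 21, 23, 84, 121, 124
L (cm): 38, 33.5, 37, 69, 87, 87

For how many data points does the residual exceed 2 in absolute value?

m=18: ŷ = 26 + 0.5·18 = 35; r = 38 − 35 = 3
m=21: ŷ = 26 + 0.5·21 = 36.5; r = 33.5 − 36.5 = -3
m=23: ŷ = 26 + 0.5·23 = 37.5; r = 37 − 37.5 = -0.5
m=84: ŷ = 26 + 0.5·84 = 68; r = 69 − 68 = 1
m=121: ŷ = 26 + 0.5·121 = 86.5; r = 87 − 86.5 = 0.5
m=124: ŷ = 26 + 0.5·124 = 88; r = 87 − 88 = -1
|r| > 2: m=18 (|r|=3), m=21 (|r|=3) → 2

2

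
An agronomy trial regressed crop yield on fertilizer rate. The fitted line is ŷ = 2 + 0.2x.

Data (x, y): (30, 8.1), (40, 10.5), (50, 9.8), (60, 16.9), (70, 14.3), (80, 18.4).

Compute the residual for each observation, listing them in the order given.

x=30: ŷ = 2 + 0.2·30 = 8; e = 8.1 − 8 = 0.1
x=40: ŷ = 2 + 0.2·40 = 10; e = 10.5 − 10 = 0.5
x=50: ŷ = 2 + 0.2·50 = 12; e = 9.8 − 12 = -2.2
x=60: ŷ = 2 + 0.2·60 = 14; e = 16.9 − 14 = 2.9
x=70: ŷ = 2 + 0.2·70 = 16; e = 14.3 − 16 = -1.7
x=80: ŷ = 2 + 0.2·80 = 18; e = 18.4 − 18 = 0.4

0.1, 0.5, -2.2, 2.9, -1.7, 0.4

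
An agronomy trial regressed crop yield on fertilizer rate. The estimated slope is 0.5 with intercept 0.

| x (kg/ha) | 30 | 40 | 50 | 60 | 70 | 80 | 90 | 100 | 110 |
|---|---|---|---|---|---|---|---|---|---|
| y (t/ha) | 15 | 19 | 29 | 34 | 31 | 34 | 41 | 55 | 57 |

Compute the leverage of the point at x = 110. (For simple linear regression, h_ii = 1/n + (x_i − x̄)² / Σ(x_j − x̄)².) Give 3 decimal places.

x̄ = (30 + 40 + 50 + 60 + 70 + 80 + 90 + 100 + 110)/9 = 70
Σ(x − x̄)² = 1600 + 900 + 400 + 100 + 0 + 100 + 400 + 900 + 1600 = 6000
h = 1/9 + (40)²/6000 = 0.111111 + 0.266667 = 0.378

h = 0.378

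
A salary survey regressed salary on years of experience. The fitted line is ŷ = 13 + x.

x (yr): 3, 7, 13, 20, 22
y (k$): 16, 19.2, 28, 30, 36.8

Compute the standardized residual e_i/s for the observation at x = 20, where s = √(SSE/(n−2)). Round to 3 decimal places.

x=3: ŷ = 13 + 3 = 16; e = 16 − 16 = 0
x=7: ŷ = 13 + 7 = 20; e = 19.2 − 20 = -0.8
x=13: ŷ = 13 + 13 = 26; e = 28 − 26 = 2
x=20: ŷ = 13 + 20 = 33; e = 30 − 33 = -3
x=22: ŷ = 13 + 22 = 35; e = 36.8 − 35 = 1.8
SSE = 0 + 0.64 + 4 + 9 + 3.24 = 16.88
s = √(16.88/3) = 2.37206
e/s = -3 / 2.37206 = -1.265

-1.265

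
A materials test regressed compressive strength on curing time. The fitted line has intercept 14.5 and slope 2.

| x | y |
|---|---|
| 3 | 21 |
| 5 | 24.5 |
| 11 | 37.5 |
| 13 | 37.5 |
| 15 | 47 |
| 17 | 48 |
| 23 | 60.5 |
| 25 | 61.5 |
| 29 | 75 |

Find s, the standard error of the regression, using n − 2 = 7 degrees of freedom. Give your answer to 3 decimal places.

s = 2.138

x=3: ŷ = 14.5 + 2·3 = 20.5; e = 21 − 20.5 = 0.5
x=5: ŷ = 14.5 + 2·5 = 24.5; e = 24.5 − 24.5 = 0
x=11: ŷ = 14.5 + 2·11 = 36.5; e = 37.5 − 36.5 = 1
x=13: ŷ = 14.5 + 2·13 = 40.5; e = 37.5 − 40.5 = -3
x=15: ŷ = 14.5 + 2·15 = 44.5; e = 47 − 44.5 = 2.5
x=17: ŷ = 14.5 + 2·17 = 48.5; e = 48 − 48.5 = -0.5
x=23: ŷ = 14.5 + 2·23 = 60.5; e = 60.5 − 60.5 = 0
x=25: ŷ = 14.5 + 2·25 = 64.5; e = 61.5 − 64.5 = -3
x=29: ŷ = 14.5 + 2·29 = 72.5; e = 75 − 72.5 = 2.5
SSE = 0.25 + 0 + 1 + 9 + 6.25 + 0.25 + 0 + 9 + 6.25 = 32
s = √(32/7) = √4.57143 ≈ 2.138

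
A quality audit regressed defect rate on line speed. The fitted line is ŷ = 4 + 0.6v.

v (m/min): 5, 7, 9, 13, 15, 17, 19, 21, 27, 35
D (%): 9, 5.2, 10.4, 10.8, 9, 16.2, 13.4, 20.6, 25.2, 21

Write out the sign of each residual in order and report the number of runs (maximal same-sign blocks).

v=5: ŷ = 4 + 0.6·5 = 7; r = 9 − 7 = 2
v=7: ŷ = 4 + 0.6·7 = 8.2; r = 5.2 − 8.2 = -3
v=9: ŷ = 4 + 0.6·9 = 9.4; r = 10.4 − 9.4 = 1
v=13: ŷ = 4 + 0.6·13 = 11.8; r = 10.8 − 11.8 = -1
v=15: ŷ = 4 + 0.6·15 = 13; r = 9 − 13 = -4
v=17: ŷ = 4 + 0.6·17 = 14.2; r = 16.2 − 14.2 = 2
v=19: ŷ = 4 + 0.6·19 = 15.4; r = 13.4 − 15.4 = -2
v=21: ŷ = 4 + 0.6·21 = 16.6; r = 20.6 − 16.6 = 4
v=27: ŷ = 4 + 0.6·27 = 20.2; r = 25.2 − 20.2 = 5
v=35: ŷ = 4 + 0.6·35 = 25; r = 21 − 25 = -4
Signs: + − + − − + − + + −
Runs: +×1, −×1, +×1, −×2, +×1, −×1, +×2, −×1 → 8

8 runs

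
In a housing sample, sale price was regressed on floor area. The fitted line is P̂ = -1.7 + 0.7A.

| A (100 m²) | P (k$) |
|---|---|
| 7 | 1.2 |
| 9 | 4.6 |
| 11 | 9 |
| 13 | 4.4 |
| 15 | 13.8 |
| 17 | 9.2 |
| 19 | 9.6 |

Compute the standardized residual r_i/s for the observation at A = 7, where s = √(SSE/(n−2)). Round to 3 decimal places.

A=7: P̂ = -1.7 + 0.7·7 = 3.2; r = 1.2 − 3.2 = -2
A=9: P̂ = -1.7 + 0.7·9 = 4.6; r = 4.6 − 4.6 = 0
A=11: P̂ = -1.7 + 0.7·11 = 6; r = 9 − 6 = 3
A=13: P̂ = -1.7 + 0.7·13 = 7.4; r = 4.4 − 7.4 = -3
A=15: P̂ = -1.7 + 0.7·15 = 8.8; r = 13.8 − 8.8 = 5
A=17: P̂ = -1.7 + 0.7·17 = 10.2; r = 9.2 − 10.2 = -1
A=19: P̂ = -1.7 + 0.7·19 = 11.6; r = 9.6 − 11.6 = -2
SSE = 4 + 0 + 9 + 9 + 25 + 1 + 4 = 52
s = √(52/5) = 3.2249
r/s = -2 / 3.2249 = -0.620

-0.620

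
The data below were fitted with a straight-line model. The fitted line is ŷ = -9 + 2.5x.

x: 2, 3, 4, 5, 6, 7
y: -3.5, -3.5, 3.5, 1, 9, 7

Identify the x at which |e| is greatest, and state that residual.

x = 6, e = 3

x=2: ŷ = -9 + 2.5·2 = -4; e = -3.5 − (-4) = 0.5
x=3: ŷ = -9 + 2.5·3 = -1.5; e = -3.5 − (-1.5) = -2
x=4: ŷ = -9 + 2.5·4 = 1; e = 3.5 − 1 = 2.5
x=5: ŷ = -9 + 2.5·5 = 3.5; e = 1 − 3.5 = -2.5
x=6: ŷ = -9 + 2.5·6 = 6; e = 9 − 6 = 3
x=7: ŷ = -9 + 2.5·7 = 8.5; e = 7 − 8.5 = -1.5
Largest |e| is 3 at x = 6, residual 3.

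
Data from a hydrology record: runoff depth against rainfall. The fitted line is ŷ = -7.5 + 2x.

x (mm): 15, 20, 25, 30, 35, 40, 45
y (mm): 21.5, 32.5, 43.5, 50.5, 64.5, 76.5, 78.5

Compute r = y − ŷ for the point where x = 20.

r = 0

ŷ = -7.5 + 2·20 = 32.5
r = 32.5 − 32.5 = 0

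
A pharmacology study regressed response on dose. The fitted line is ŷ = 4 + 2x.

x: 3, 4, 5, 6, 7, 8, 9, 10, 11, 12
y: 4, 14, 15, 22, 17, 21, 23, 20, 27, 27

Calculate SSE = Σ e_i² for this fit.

x=3: ŷ = 4 + 2·3 = 10; e = 4 − 10 = -6
x=4: ŷ = 4 + 2·4 = 12; e = 14 − 12 = 2
x=5: ŷ = 4 + 2·5 = 14; e = 15 − 14 = 1
x=6: ŷ = 4 + 2·6 = 16; e = 22 − 16 = 6
x=7: ŷ = 4 + 2·7 = 18; e = 17 − 18 = -1
x=8: ŷ = 4 + 2·8 = 20; e = 21 − 20 = 1
x=9: ŷ = 4 + 2·9 = 22; e = 23 − 22 = 1
x=10: ŷ = 4 + 2·10 = 24; e = 20 − 24 = -4
x=11: ŷ = 4 + 2·11 = 26; e = 27 − 26 = 1
x=12: ŷ = 4 + 2·12 = 28; e = 27 − 28 = -1
SSE = 36 + 4 + 1 + 36 + 1 + 1 + 1 + 16 + 1 + 1 = 98

SSE = 98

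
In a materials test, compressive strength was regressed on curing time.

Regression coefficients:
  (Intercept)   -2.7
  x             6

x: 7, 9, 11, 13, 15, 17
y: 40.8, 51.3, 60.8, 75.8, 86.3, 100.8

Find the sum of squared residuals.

x=7: ŷ = -2.7 + 6·7 = 39.3; e = 40.8 − 39.3 = 1.5
x=9: ŷ = -2.7 + 6·9 = 51.3; e = 51.3 − 51.3 = 0
x=11: ŷ = -2.7 + 6·11 = 63.3; e = 60.8 − 63.3 = -2.5
x=13: ŷ = -2.7 + 6·13 = 75.3; e = 75.8 − 75.3 = 0.5
x=15: ŷ = -2.7 + 6·15 = 87.3; e = 86.3 − 87.3 = -1
x=17: ŷ = -2.7 + 6·17 = 99.3; e = 100.8 − 99.3 = 1.5
SSE = 2.25 + 0 + 6.25 + 0.25 + 1 + 2.25 = 12

SSE = 12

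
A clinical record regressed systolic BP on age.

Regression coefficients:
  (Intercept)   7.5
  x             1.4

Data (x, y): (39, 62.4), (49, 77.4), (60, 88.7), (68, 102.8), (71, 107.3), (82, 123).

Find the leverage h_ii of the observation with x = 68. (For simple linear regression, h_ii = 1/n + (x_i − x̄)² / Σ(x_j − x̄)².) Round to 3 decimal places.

h = 0.201

x̄ = (39 + 49 + 60 + 68 + 71 + 82)/6 = 61.5
Σ(x − x̄)² = 506.25 + 156.25 + 2.25 + 42.25 + 90.25 + 420.25 = 1217.5
h = 1/6 + (6.5)²/1217.5 = 0.166667 + 0.0347023 = 0.201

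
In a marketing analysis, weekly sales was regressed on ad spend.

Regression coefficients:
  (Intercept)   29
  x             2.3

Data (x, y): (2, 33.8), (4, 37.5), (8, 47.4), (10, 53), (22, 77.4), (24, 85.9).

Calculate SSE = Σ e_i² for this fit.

x=2: ŷ = 29 + 2.3·2 = 33.6; e = 33.8 − 33.6 = 0.2
x=4: ŷ = 29 + 2.3·4 = 38.2; e = 37.5 − 38.2 = -0.7
x=8: ŷ = 29 + 2.3·8 = 47.4; e = 47.4 − 47.4 = 0
x=10: ŷ = 29 + 2.3·10 = 52; e = 53 − 52 = 1
x=22: ŷ = 29 + 2.3·22 = 79.6; e = 77.4 − 79.6 = -2.2
x=24: ŷ = 29 + 2.3·24 = 84.2; e = 85.9 − 84.2 = 1.7
SSE = 0.04 + 0.49 + 0 + 1 + 4.84 + 2.89 = 9.26

SSE = 9.26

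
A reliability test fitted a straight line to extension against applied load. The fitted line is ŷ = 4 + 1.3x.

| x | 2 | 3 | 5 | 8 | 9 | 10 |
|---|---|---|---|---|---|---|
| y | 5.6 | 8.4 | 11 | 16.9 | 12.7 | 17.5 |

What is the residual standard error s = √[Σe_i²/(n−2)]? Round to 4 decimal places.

s = 2.0616

x=2: ŷ = 4 + 1.3·2 = 6.6; e = 5.6 − 6.6 = -1
x=3: ŷ = 4 + 1.3·3 = 7.9; e = 8.4 − 7.9 = 0.5
x=5: ŷ = 4 + 1.3·5 = 10.5; e = 11 − 10.5 = 0.5
x=8: ŷ = 4 + 1.3·8 = 14.4; e = 16.9 − 14.4 = 2.5
x=9: ŷ = 4 + 1.3·9 = 15.7; e = 12.7 − 15.7 = -3
x=10: ŷ = 4 + 1.3·10 = 17; e = 17.5 − 17 = 0.5
SSE = 1 + 0.25 + 0.25 + 6.25 + 9 + 0.25 = 17
s = √(17/4) = √4.25 ≈ 2.0616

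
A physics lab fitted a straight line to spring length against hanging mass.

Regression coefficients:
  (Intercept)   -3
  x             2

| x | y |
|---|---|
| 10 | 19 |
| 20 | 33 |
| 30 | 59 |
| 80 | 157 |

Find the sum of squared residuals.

SSE = 24

x=10: ŷ = -3 + 2·10 = 17; r = 19 − 17 = 2
x=20: ŷ = -3 + 2·20 = 37; r = 33 − 37 = -4
x=30: ŷ = -3 + 2·30 = 57; r = 59 − 57 = 2
x=80: ŷ = -3 + 2·80 = 157; r = 157 − 157 = 0
SSE = 4 + 16 + 4 + 0 = 24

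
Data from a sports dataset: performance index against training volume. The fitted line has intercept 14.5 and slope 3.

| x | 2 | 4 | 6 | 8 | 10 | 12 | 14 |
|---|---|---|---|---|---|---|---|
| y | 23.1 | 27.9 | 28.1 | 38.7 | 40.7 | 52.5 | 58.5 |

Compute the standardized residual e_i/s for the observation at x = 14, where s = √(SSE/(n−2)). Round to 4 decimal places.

x=2: ŷ = 14.5 + 3·2 = 20.5; e = 23.1 − 20.5 = 2.6
x=4: ŷ = 14.5 + 3·4 = 26.5; e = 27.9 − 26.5 = 1.4
x=6: ŷ = 14.5 + 3·6 = 32.5; e = 28.1 − 32.5 = -4.4
x=8: ŷ = 14.5 + 3·8 = 38.5; e = 38.7 − 38.5 = 0.2
x=10: ŷ = 14.5 + 3·10 = 44.5; e = 40.7 − 44.5 = -3.8
x=12: ŷ = 14.5 + 3·12 = 50.5; e = 52.5 − 50.5 = 2
x=14: ŷ = 14.5 + 3·14 = 56.5; e = 58.5 − 56.5 = 2
SSE = 6.76 + 1.96 + 19.36 + 0.04 + 14.44 + 4 + 4 = 50.56
s = √(50.56/5) = 3.17994
e/s = 2 / 3.17994 = 0.6289

0.6289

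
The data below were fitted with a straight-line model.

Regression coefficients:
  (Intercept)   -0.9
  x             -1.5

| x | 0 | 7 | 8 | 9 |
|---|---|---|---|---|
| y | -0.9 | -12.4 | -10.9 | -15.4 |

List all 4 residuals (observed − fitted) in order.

0, -1, 2, -1

x=0: ŷ = -0.9 − 1.5·0 = -0.9; r = -0.9 − (-0.9) = 0
x=7: ŷ = -0.9 − 1.5·7 = -11.4; r = -12.4 − (-11.4) = -1
x=8: ŷ = -0.9 − 1.5·8 = -12.9; r = -10.9 − (-12.9) = 2
x=9: ŷ = -0.9 − 1.5·9 = -14.4; r = -15.4 − (-14.4) = -1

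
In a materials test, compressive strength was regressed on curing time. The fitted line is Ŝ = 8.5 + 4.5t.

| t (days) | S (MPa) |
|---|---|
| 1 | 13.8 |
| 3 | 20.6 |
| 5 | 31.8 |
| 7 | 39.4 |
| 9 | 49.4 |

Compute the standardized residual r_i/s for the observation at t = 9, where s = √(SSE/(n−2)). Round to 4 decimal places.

0.3573

t=1: Ŝ = 8.5 + 4.5·1 = 13; r = 13.8 − 13 = 0.8
t=3: Ŝ = 8.5 + 4.5·3 = 22; r = 20.6 − 22 = -1.4
t=5: Ŝ = 8.5 + 4.5·5 = 31; r = 31.8 − 31 = 0.8
t=7: Ŝ = 8.5 + 4.5·7 = 40; r = 39.4 − 40 = -0.6
t=9: Ŝ = 8.5 + 4.5·9 = 49; r = 49.4 − 49 = 0.4
SSE = 0.64 + 1.96 + 0.64 + 0.36 + 0.16 = 3.76
s = √(3.76/3) = 1.11952
r/s = 0.4 / 1.11952 = 0.3573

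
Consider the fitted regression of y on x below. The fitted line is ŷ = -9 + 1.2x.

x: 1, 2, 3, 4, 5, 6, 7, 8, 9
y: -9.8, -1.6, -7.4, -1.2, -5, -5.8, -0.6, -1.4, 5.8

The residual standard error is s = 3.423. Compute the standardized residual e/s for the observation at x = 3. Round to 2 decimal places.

ŷ = -9 + 1.2·3 = -5.4
e = -7.4 − (-5.4) = -2
e/s = -2 / 3.423 = -0.58

-0.58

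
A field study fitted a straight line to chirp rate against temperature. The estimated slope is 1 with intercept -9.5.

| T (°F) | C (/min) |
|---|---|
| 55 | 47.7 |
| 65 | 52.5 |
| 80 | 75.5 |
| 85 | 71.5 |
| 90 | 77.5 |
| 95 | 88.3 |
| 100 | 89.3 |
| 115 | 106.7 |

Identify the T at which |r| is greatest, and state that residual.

T=55: Ĉ = -9.5 + 55 = 45.5; r = 47.7 − 45.5 = 2.2
T=65: Ĉ = -9.5 + 65 = 55.5; r = 52.5 − 55.5 = -3
T=80: Ĉ = -9.5 + 80 = 70.5; r = 75.5 − 70.5 = 5
T=85: Ĉ = -9.5 + 85 = 75.5; r = 71.5 − 75.5 = -4
T=90: Ĉ = -9.5 + 90 = 80.5; r = 77.5 − 80.5 = -3
T=95: Ĉ = -9.5 + 95 = 85.5; r = 88.3 − 85.5 = 2.8
T=100: Ĉ = -9.5 + 100 = 90.5; r = 89.3 − 90.5 = -1.2
T=115: Ĉ = -9.5 + 115 = 105.5; r = 106.7 − 105.5 = 1.2
Largest |r| is 5 at T = 80, residual 5.

T = 80, r = 5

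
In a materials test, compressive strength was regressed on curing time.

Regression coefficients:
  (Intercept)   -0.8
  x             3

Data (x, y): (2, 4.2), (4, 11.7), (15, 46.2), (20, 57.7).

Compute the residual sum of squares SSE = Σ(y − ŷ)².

x=2: ŷ = -0.8 + 3·2 = 5.2; r = 4.2 − 5.2 = -1
x=4: ŷ = -0.8 + 3·4 = 11.2; r = 11.7 − 11.2 = 0.5
x=15: ŷ = -0.8 + 3·15 = 44.2; r = 46.2 − 44.2 = 2
x=20: ŷ = -0.8 + 3·20 = 59.2; r = 57.7 − 59.2 = -1.5
SSE = 1 + 0.25 + 4 + 2.25 = 7.5

SSE = 7.5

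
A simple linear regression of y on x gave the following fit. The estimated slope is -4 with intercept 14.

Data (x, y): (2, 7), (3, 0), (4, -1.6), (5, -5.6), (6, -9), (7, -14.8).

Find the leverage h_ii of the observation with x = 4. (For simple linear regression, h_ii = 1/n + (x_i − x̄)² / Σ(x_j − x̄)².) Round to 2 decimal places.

h = 0.18

x̄ = (2 + 3 + 4 + 5 + 6 + 7)/6 = 4.5
Σ(x − x̄)² = 6.25 + 2.25 + 0.25 + 0.25 + 2.25 + 6.25 = 17.5
h = 1/6 + (-0.5)²/17.5 = 0.166667 + 0.0142857 = 0.18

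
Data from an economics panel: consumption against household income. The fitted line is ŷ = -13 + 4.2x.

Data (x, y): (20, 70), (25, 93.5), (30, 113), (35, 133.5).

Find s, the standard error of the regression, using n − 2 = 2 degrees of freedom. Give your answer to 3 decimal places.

x=20: ŷ = -13 + 4.2·20 = 71; r = 70 − 71 = -1
x=25: ŷ = -13 + 4.2·25 = 92; r = 93.5 − 92 = 1.5
x=30: ŷ = -13 + 4.2·30 = 113; r = 113 − 113 = 0
x=35: ŷ = -13 + 4.2·35 = 134; r = 133.5 − 134 = -0.5
SSE = 1 + 2.25 + 0 + 0.25 = 3.5
s = √(3.5/2) = √1.75 ≈ 1.323

s = 1.323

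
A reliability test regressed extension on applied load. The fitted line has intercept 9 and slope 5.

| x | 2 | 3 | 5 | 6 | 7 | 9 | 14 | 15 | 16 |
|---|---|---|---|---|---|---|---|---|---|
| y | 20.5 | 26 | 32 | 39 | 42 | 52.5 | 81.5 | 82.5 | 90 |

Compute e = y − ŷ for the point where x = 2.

e = 1.5

ŷ = 9 + 5·2 = 19
e = 20.5 − 19 = 1.5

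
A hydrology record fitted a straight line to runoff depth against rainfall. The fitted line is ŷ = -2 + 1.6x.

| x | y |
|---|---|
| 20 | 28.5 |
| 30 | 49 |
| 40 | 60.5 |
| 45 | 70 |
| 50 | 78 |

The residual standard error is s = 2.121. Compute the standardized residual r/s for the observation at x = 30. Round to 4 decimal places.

1.4144

ŷ = -2 + 1.6·30 = 46
r = 49 − 46 = 3
r/s = 3 / 2.121 = 1.4144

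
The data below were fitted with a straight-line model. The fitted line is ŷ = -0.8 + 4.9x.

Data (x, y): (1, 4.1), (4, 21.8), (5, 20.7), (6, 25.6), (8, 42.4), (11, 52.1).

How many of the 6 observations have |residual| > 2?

x=1: ŷ = -0.8 + 4.9·1 = 4.1; e = 4.1 − 4.1 = 0
x=4: ŷ = -0.8 + 4.9·4 = 18.8; e = 21.8 − 18.8 = 3
x=5: ŷ = -0.8 + 4.9·5 = 23.7; e = 20.7 − 23.7 = -3
x=6: ŷ = -0.8 + 4.9·6 = 28.6; e = 25.6 − 28.6 = -3
x=8: ŷ = -0.8 + 4.9·8 = 38.4; e = 42.4 − 38.4 = 4
x=11: ŷ = -0.8 + 4.9·11 = 53.1; e = 52.1 − 53.1 = -1
|e| > 2: x=4 (|e|=3), x=5 (|e|=3), x=6 (|e|=3), x=8 (|e|=4) → 4

4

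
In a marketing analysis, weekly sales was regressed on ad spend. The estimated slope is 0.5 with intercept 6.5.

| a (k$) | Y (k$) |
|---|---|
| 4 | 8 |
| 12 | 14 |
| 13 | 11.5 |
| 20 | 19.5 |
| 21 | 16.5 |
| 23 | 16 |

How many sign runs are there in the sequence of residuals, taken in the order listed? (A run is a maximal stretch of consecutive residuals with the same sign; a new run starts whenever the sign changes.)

5 runs

a=4: ŷ = 6.5 + 0.5·4 = 8.5; e = 8 − 8.5 = -0.5
a=12: ŷ = 6.5 + 0.5·12 = 12.5; e = 14 − 12.5 = 1.5
a=13: ŷ = 6.5 + 0.5·13 = 13; e = 11.5 − 13 = -1.5
a=20: ŷ = 6.5 + 0.5·20 = 16.5; e = 19.5 − 16.5 = 3
a=21: ŷ = 6.5 + 0.5·21 = 17; e = 16.5 − 17 = -0.5
a=23: ŷ = 6.5 + 0.5·23 = 18; e = 16 − 18 = -2
Signs: − + − + − −
Runs: −×1, +×1, −×1, +×1, −×2 → 5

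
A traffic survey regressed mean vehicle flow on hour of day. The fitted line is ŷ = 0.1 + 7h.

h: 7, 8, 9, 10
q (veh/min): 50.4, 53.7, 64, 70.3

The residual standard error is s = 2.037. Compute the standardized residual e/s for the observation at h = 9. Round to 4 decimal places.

ŷ = 0.1 + 7·9 = 63.1
e = 64 − 63.1 = 0.9
e/s = 0.9 / 2.037 = 0.4418

0.4418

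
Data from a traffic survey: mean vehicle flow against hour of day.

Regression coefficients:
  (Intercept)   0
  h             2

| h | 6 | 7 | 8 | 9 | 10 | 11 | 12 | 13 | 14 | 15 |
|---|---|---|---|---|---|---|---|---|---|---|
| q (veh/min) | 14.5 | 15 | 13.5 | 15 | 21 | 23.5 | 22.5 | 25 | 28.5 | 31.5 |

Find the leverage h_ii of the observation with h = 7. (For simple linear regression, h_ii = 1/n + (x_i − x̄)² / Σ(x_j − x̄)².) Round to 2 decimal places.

h = 0.25

h̄ = (6 + 7 + 8 + 9 + 10 + 11 + 12 + 13 + 14 + 15)/10 = 10.5
Σ(h − h̄)² = 20.25 + 12.25 + 6.25 + 2.25 + 0.25 + 0.25 + 2.25 + 6.25 + 12.25 + 20.25 = 82.5
h = 1/10 + (-3.5)²/82.5 = 0.1 + 0.148485 = 0.25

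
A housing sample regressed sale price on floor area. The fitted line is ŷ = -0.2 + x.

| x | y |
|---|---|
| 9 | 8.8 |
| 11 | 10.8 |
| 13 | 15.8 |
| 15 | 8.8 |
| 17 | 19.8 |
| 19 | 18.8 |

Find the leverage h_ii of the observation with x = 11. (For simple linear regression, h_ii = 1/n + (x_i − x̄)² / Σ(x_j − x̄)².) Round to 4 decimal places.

x̄ = (9 + 11 + 13 + 15 + 17 + 19)/6 = 14
Σ(x − x̄)² = 25 + 9 + 1 + 1 + 9 + 25 = 70
h = 1/6 + (-3)²/70 = 0.166667 + 0.128571 = 0.2952

h = 0.2952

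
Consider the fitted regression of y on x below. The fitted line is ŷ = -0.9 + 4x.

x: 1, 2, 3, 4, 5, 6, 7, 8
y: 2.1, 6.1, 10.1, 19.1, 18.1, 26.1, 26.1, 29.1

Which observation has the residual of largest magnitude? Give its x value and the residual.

x = 4, r = 4

x=1: ŷ = -0.9 + 4·1 = 3.1; r = 2.1 − 3.1 = -1
x=2: ŷ = -0.9 + 4·2 = 7.1; r = 6.1 − 7.1 = -1
x=3: ŷ = -0.9 + 4·3 = 11.1; r = 10.1 − 11.1 = -1
x=4: ŷ = -0.9 + 4·4 = 15.1; r = 19.1 − 15.1 = 4
x=5: ŷ = -0.9 + 4·5 = 19.1; r = 18.1 − 19.1 = -1
x=6: ŷ = -0.9 + 4·6 = 23.1; r = 26.1 − 23.1 = 3
x=7: ŷ = -0.9 + 4·7 = 27.1; r = 26.1 − 27.1 = -1
x=8: ŷ = -0.9 + 4·8 = 31.1; r = 29.1 − 31.1 = -2
Largest |r| is 4 at x = 4, residual 4.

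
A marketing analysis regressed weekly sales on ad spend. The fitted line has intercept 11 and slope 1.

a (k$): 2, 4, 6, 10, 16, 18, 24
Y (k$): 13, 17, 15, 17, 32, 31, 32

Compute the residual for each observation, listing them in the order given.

a=2: Ŷ = 11 + 2 = 13; e = 13 − 13 = 0
a=4: Ŷ = 11 + 4 = 15; e = 17 − 15 = 2
a=6: Ŷ = 11 + 6 = 17; e = 15 − 17 = -2
a=10: Ŷ = 11 + 10 = 21; e = 17 − 21 = -4
a=16: Ŷ = 11 + 16 = 27; e = 32 − 27 = 5
a=18: Ŷ = 11 + 18 = 29; e = 31 − 29 = 2
a=24: Ŷ = 11 + 24 = 35; e = 32 − 35 = -3

0, 2, -2, -4, 5, 2, -3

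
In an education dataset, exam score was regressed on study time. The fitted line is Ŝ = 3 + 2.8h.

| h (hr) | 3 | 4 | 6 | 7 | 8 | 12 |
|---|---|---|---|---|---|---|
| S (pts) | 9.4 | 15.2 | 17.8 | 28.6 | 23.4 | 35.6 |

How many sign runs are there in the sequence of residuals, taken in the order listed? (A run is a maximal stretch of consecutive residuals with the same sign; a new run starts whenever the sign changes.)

h=3: Ŝ = 3 + 2.8·3 = 11.4; r = 9.4 − 11.4 = -2
h=4: Ŝ = 3 + 2.8·4 = 14.2; r = 15.2 − 14.2 = 1
h=6: Ŝ = 3 + 2.8·6 = 19.8; r = 17.8 − 19.8 = -2
h=7: Ŝ = 3 + 2.8·7 = 22.6; r = 28.6 − 22.6 = 6
h=8: Ŝ = 3 + 2.8·8 = 25.4; r = 23.4 − 25.4 = -2
h=12: Ŝ = 3 + 2.8·12 = 36.6; r = 35.6 − 36.6 = -1
Signs: − + − + − −
Runs: −×1, +×1, −×1, +×1, −×2 → 5

5 runs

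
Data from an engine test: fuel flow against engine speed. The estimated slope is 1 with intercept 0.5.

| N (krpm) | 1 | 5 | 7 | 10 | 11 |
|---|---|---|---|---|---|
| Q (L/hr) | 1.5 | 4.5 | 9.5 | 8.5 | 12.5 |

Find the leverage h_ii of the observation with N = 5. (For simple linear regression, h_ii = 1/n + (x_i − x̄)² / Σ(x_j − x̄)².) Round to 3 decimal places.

h = 0.250

N̄ = (1 + 5 + 7 + 10 + 11)/5 = 6.8
Σ(N − N̄)² = 33.64 + 3.24 + 0.04 + 10.24 + 17.64 = 64.8
h = 1/5 + (-1.8)²/64.8 = 0.2 + 0.05 = 0.250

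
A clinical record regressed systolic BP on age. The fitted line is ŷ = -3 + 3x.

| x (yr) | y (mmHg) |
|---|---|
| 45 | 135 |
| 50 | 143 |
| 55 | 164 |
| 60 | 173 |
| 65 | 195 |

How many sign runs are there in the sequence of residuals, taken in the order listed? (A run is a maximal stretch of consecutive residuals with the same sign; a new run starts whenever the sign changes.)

x=45: ŷ = -3 + 3·45 = 132; e = 135 − 132 = 3
x=50: ŷ = -3 + 3·50 = 147; e = 143 − 147 = -4
x=55: ŷ = -3 + 3·55 = 162; e = 164 − 162 = 2
x=60: ŷ = -3 + 3·60 = 177; e = 173 − 177 = -4
x=65: ŷ = -3 + 3·65 = 192; e = 195 − 192 = 3
Signs: + − + − +
Runs: +×1, −×1, +×1, −×1, +×1 → 5

5 runs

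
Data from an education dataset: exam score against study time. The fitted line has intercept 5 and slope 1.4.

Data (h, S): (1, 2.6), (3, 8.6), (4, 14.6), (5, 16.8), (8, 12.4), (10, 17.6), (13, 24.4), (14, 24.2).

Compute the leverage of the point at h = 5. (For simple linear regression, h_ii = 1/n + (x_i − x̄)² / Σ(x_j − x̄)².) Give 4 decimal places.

h̄ = (1 + 3 + 4 + 5 + 8 + 10 + 13 + 14)/8 = 7.25
Σ(h − h̄)² = 39.0625 + 18.0625 + 10.5625 + 5.0625 + 0.5625 + 7.5625 + 33.0625 + 45.5625 = 159.5
h = 1/8 + (-2.25)²/159.5 = 0.125 + 0.0317398 = 0.1567

h = 0.1567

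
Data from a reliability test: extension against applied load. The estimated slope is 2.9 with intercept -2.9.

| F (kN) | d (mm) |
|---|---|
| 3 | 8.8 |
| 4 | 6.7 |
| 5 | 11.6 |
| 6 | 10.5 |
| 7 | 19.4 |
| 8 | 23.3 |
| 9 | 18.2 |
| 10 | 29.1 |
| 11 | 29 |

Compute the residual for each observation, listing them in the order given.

3, -2, 0, -4, 2, 3, -5, 3, 0

F=3: d̂ = -2.9 + 2.9·3 = 5.8; e = 8.8 − 5.8 = 3
F=4: d̂ = -2.9 + 2.9·4 = 8.7; e = 6.7 − 8.7 = -2
F=5: d̂ = -2.9 + 2.9·5 = 11.6; e = 11.6 − 11.6 = 0
F=6: d̂ = -2.9 + 2.9·6 = 14.5; e = 10.5 − 14.5 = -4
F=7: d̂ = -2.9 + 2.9·7 = 17.4; e = 19.4 − 17.4 = 2
F=8: d̂ = -2.9 + 2.9·8 = 20.3; e = 23.3 − 20.3 = 3
F=9: d̂ = -2.9 + 2.9·9 = 23.2; e = 18.2 − 23.2 = -5
F=10: d̂ = -2.9 + 2.9·10 = 26.1; e = 29.1 − 26.1 = 3
F=11: d̂ = -2.9 + 2.9·11 = 29; e = 29 − 29 = 0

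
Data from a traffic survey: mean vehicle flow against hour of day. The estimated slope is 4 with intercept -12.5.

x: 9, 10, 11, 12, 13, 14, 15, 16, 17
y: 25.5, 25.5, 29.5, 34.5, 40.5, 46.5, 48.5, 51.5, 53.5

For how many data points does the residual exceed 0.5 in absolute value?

x=9: ŷ = -12.5 + 4·9 = 23.5; r = 25.5 − 23.5 = 2
x=10: ŷ = -12.5 + 4·10 = 27.5; r = 25.5 − 27.5 = -2
x=11: ŷ = -12.5 + 4·11 = 31.5; r = 29.5 − 31.5 = -2
x=12: ŷ = -12.5 + 4·12 = 35.5; r = 34.5 − 35.5 = -1
x=13: ŷ = -12.5 + 4·13 = 39.5; r = 40.5 − 39.5 = 1
x=14: ŷ = -12.5 + 4·14 = 43.5; r = 46.5 − 43.5 = 3
x=15: ŷ = -12.5 + 4·15 = 47.5; r = 48.5 − 47.5 = 1
x=16: ŷ = -12.5 + 4·16 = 51.5; r = 51.5 − 51.5 = 0
x=17: ŷ = -12.5 + 4·17 = 55.5; r = 53.5 − 55.5 = -2
|r| > 0.5: x=9 (|r|=2), x=10 (|r|=2), x=11 (|r|=2), x=12 (|r|=1), x=13 (|r|=1), x=14 (|r|=3), x=15 (|r|=1), x=17 (|r|=2) → 8

8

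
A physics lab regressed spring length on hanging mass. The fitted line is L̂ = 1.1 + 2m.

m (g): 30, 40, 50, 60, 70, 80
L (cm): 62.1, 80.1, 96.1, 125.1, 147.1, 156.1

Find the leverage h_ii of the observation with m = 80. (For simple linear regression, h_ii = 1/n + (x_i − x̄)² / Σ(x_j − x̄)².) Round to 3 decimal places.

m̄ = (30 + 40 + 50 + 60 + 70 + 80)/6 = 55
Σ(m − m̄)² = 625 + 225 + 25 + 25 + 225 + 625 = 1750
h = 1/6 + (25)²/1750 = 0.166667 + 0.357143 = 0.524

h = 0.524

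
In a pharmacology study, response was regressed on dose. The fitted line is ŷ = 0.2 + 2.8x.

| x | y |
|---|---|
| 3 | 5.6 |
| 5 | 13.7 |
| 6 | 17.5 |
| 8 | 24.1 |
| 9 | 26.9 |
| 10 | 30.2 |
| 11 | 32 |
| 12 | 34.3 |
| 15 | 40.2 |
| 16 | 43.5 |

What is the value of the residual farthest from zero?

x=3: ŷ = 0.2 + 2.8·3 = 8.6; e = 5.6 − 8.6 = -3
x=5: ŷ = 0.2 + 2.8·5 = 14.2; e = 13.7 − 14.2 = -0.5
x=6: ŷ = 0.2 + 2.8·6 = 17; e = 17.5 − 17 = 0.5
x=8: ŷ = 0.2 + 2.8·8 = 22.6; e = 24.1 − 22.6 = 1.5
x=9: ŷ = 0.2 + 2.8·9 = 25.4; e = 26.9 − 25.4 = 1.5
x=10: ŷ = 0.2 + 2.8·10 = 28.2; e = 30.2 − 28.2 = 2
x=11: ŷ = 0.2 + 2.8·11 = 31; e = 32 − 31 = 1
x=12: ŷ = 0.2 + 2.8·12 = 33.8; e = 34.3 − 33.8 = 0.5
x=15: ŷ = 0.2 + 2.8·15 = 42.2; e = 40.2 − 42.2 = -2
x=16: ŷ = 0.2 + 2.8·16 = 45; e = 43.5 − 45 = -1.5
Largest |e| is 3 at x = 3, residual -3.

e = -3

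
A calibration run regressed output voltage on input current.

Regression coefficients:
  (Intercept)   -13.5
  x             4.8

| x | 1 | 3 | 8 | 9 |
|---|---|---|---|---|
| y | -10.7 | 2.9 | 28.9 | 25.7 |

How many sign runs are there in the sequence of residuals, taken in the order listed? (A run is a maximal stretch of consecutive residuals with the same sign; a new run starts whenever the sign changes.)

x=1: ŷ = -13.5 + 4.8·1 = -8.7; r = -10.7 − (-8.7) = -2
x=3: ŷ = -13.5 + 4.8·3 = 0.9; r = 2.9 − 0.9 = 2
x=8: ŷ = -13.5 + 4.8·8 = 24.9; r = 28.9 − 24.9 = 4
x=9: ŷ = -13.5 + 4.8·9 = 29.7; r = 25.7 − 29.7 = -4
Signs: − + + −
Runs: −×1, +×2, −×1 → 3

3 runs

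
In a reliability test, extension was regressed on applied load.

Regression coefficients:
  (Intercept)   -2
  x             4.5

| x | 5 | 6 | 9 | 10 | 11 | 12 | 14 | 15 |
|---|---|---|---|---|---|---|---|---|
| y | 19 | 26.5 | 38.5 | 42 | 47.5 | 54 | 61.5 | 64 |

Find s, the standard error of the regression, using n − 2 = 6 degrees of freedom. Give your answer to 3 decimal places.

s = 1.414

x=5: ŷ = -2 + 4.5·5 = 20.5; r = 19 − 20.5 = -1.5
x=6: ŷ = -2 + 4.5·6 = 25; r = 26.5 − 25 = 1.5
x=9: ŷ = -2 + 4.5·9 = 38.5; r = 38.5 − 38.5 = 0
x=10: ŷ = -2 + 4.5·10 = 43; r = 42 − 43 = -1
x=11: ŷ = -2 + 4.5·11 = 47.5; r = 47.5 − 47.5 = 0
x=12: ŷ = -2 + 4.5·12 = 52; r = 54 − 52 = 2
x=14: ŷ = -2 + 4.5·14 = 61; r = 61.5 − 61 = 0.5
x=15: ŷ = -2 + 4.5·15 = 65.5; r = 64 − 65.5 = -1.5
SSE = 2.25 + 2.25 + 0 + 1 + 0 + 4 + 0.25 + 2.25 = 12
s = √(12/6) = √2 ≈ 1.414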